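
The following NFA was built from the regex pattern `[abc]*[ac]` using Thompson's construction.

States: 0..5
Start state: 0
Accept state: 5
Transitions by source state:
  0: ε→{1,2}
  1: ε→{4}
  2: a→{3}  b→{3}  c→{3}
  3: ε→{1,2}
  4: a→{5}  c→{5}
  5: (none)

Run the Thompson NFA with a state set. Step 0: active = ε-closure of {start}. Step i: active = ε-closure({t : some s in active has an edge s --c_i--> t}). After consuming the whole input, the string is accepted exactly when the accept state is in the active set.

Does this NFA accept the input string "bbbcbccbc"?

Answer: ACCEPT

Derivation:
initial (ε-close {0}): {0,1,2,4}
'b' @ 1: {1,2,3,4}
'b' @ 2: {1,2,3,4}
'b' @ 3: {1,2,3,4}
'c' @ 4: {1,2,3,4,5}  (accept∈set)
'b' @ 5: {1,2,3,4}
'c' @ 6: {1,2,3,4,5}  (accept∈set)
'c' @ 7: {1,2,3,4,5}  (accept∈set)
'b' @ 8: {1,2,3,4}
'c' @ 9: {1,2,3,4,5}  (accept∈set)
final: {1,2,3,4,5}; accept 5 in set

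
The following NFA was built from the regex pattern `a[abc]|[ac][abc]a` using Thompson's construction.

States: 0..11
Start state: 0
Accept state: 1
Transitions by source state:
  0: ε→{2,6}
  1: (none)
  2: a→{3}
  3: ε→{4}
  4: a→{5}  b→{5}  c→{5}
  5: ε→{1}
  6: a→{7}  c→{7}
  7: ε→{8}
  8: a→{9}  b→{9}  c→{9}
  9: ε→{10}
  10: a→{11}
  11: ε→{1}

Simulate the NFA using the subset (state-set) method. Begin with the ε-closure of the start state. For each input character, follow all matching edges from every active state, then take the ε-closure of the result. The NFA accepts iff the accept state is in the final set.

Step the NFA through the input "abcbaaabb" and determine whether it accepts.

Answer: REJECT

Trace:
initial (ε-close {0}): {0,2,6}
'a' @ 1: {3,4,7,8}
'b' @ 2: {1,5,9,10}  ✓accept
'c' @ 3: {}  — state set empty
rest 'baaabb' ignored (set empty)
after full input: {}  (accept=1 not in)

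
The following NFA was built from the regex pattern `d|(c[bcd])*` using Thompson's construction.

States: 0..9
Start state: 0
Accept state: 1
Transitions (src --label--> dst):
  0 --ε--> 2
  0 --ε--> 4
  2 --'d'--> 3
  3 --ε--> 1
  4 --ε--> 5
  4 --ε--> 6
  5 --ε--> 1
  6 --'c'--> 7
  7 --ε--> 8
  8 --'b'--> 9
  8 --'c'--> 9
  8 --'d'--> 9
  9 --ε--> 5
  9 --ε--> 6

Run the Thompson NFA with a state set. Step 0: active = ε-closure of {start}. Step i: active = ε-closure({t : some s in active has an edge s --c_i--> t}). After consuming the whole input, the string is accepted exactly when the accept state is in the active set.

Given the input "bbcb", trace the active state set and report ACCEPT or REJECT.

S₀ = ε-closure({0}) = {0,1,2,4,5,6}
'b' @ 1: {}  — no active states
rest 'bcb' ignored (set empty)
final: {}; accept 1 not in set

Answer: REJECT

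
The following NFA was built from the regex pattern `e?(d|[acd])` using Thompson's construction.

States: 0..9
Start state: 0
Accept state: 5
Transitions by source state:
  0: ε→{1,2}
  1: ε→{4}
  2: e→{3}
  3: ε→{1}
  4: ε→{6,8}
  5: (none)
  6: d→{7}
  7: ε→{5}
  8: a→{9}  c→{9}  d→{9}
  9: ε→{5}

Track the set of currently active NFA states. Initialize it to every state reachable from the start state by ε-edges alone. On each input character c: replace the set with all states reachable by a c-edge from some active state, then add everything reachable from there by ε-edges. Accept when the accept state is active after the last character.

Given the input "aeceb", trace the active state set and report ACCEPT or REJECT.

Answer: REJECT

Derivation:
S₀ = ε-closure({0}) = {0,1,2,4,6,8}
'a' @ 1: {5,9}  [accepting]
'e' @ 2: {}  — state set empty
rest 'ceb' ignored (set empty)
after full input: {}  (accept=5 not in)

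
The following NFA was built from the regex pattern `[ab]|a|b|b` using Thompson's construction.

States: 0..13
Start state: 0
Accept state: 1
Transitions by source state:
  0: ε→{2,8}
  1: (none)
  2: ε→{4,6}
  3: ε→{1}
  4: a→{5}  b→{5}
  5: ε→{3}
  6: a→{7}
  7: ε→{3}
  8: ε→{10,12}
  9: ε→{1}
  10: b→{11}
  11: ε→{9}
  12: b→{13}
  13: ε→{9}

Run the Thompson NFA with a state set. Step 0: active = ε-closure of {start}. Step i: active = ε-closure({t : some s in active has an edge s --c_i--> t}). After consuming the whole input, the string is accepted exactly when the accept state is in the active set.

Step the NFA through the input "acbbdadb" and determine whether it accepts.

initial (ε-close {0}): {0,2,4,6,8,10,12}
'a' @ 1: {1,3,5,7}  (accept∈set)
'c' @ 2: {}  — no active states
rest 'bbdadb' ignored (set empty)
after full input: {}  (accept=1 not in)

Answer: REJECT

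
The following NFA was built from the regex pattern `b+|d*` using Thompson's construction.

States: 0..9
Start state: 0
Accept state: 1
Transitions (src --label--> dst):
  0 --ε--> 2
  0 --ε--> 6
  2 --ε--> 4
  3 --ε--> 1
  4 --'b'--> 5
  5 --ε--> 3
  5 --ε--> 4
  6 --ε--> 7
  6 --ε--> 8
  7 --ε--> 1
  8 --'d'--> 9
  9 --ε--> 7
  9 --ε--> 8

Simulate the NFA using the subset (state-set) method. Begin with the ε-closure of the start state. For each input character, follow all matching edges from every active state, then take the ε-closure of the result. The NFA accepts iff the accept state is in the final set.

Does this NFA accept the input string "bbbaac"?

Answer: REJECT

Steps:
start: ε-closure({0}) = {0,1,2,4,6,7,8}
'b' @ 1: {1,3,4,5}  ✓accept
'b' @ 2: {1,3,4,5}  ✓accept
'b' @ 3: {1,3,4,5}  ✓accept
'a' @ 4: {}  — dead — no transitions
rest 'ac' ignored (set empty)
final: {}; accept 1 not in set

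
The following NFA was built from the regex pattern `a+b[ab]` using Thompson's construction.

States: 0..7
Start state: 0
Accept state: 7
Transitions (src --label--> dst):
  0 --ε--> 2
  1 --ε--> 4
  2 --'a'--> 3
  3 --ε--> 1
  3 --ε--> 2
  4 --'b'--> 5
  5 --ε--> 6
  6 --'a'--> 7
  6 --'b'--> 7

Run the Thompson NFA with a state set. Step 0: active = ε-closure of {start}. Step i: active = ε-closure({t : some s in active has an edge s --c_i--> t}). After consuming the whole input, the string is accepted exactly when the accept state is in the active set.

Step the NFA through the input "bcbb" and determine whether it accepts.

Answer: REJECT

Trace:
initial (ε-close {0}): {0,2}
'b' @ 1: {}  — dead — no transitions
rest 'cbb' ignored (set empty)
end set {} — state 7 not in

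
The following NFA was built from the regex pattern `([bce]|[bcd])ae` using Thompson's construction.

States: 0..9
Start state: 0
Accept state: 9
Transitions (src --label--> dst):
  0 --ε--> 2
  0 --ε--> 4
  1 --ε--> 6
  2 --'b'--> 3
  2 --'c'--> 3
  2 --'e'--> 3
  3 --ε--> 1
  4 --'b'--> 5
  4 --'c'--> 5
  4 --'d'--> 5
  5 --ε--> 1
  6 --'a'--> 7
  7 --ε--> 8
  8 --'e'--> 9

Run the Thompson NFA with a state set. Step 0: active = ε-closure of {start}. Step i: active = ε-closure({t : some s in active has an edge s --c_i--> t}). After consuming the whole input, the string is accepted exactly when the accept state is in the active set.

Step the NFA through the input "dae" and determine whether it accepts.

start: ε-closure({0}) = {0,2,4}
'd' @ 1: {1,5,6}
'a' @ 2: {7,8}
'e' @ 3: {9}  [accepting]
end set {9} — state 9 in

Answer: ACCEPT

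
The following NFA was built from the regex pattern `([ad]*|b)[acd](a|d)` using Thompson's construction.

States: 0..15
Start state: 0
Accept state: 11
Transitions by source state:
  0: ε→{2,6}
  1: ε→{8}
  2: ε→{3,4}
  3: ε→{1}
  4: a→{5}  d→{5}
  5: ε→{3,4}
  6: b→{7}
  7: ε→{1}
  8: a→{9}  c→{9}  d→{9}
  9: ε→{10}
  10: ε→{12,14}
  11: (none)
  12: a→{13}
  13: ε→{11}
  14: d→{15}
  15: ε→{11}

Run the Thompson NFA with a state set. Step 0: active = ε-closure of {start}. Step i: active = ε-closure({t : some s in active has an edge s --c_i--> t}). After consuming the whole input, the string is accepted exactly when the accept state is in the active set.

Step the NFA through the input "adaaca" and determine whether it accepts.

S₀ = ε-closure({0}) = {0,1,2,3,4,6,8}
'a' @ 1: {1,3,4,5,8,9,10,12,14}
'd' @ 2: {1,3,4,5,8,9,10,11,12,14,15}  [accepting]
'a' @ 3: {1,3,4,5,8,9,10,11,12,13,14}  [accepting]
'a' @ 4: {1,3,4,5,8,9,10,11,12,13,14}  [accepting]
'c' @ 5: {9,10,12,14}
'a' @ 6: {11,13}  [accepting]
end set {11,13} — state 11 in

Answer: ACCEPT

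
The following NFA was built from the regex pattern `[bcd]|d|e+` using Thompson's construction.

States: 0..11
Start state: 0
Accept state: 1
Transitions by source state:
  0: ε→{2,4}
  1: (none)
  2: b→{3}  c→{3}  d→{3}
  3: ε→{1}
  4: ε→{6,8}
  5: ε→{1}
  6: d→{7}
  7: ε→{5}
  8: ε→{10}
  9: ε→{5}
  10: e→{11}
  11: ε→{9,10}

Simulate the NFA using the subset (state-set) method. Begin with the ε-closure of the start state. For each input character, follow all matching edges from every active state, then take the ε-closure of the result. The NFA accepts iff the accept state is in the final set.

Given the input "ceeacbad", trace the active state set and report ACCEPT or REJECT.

initial (ε-close {0}): {0,2,4,6,8,10}
'c' @ 1: {1,3}  [accepting]
'e' @ 2: {}  — dead — no transitions
rest 'eacbad' ignored (set empty)
final: {}; accept 1 not in set

Answer: REJECT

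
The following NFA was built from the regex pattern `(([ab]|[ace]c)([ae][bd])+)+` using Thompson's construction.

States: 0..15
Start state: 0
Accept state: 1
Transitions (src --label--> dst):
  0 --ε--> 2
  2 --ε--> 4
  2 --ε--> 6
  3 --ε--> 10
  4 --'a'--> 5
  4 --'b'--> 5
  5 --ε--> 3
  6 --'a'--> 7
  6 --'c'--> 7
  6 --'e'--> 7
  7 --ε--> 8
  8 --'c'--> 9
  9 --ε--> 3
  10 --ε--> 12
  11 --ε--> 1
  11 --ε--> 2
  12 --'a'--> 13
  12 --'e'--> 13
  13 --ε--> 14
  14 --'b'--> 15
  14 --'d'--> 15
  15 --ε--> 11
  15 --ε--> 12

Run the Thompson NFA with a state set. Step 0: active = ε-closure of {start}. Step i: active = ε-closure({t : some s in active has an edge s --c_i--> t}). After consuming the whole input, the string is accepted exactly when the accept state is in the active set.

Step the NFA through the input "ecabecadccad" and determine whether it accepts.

Answer: ACCEPT

Steps:
S₀ = ε-closure({0}) = {0,2,4,6}
'e' @ 1: {7,8}
'c' @ 2: {3,9,10,12}
'a' @ 3: {13,14}
'b' @ 4: {1,2,4,6,11,12,15}  [accepting]
'e' @ 5: {7,8,13,14}
'c' @ 6: {3,9,10,12}
'a' @ 7: {13,14}
'd' @ 8: {1,2,4,6,11,12,15}  [accepting]
'c' @ 9: {7,8}
'c' @ 10: {3,9,10,12}
'a' @ 11: {13,14}
'd' @ 12: {1,2,4,6,11,12,15}  [accepting]
after full input: {1,2,4,6,11,12,15}  (accept=1 in)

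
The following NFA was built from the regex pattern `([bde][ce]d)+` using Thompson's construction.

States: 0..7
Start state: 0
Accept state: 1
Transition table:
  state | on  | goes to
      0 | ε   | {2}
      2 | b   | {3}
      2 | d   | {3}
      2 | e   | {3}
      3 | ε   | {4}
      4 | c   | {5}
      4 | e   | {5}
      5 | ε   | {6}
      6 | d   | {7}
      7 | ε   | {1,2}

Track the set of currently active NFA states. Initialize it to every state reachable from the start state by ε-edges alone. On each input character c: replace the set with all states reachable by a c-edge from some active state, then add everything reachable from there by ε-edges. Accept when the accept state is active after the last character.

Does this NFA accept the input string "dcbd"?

Answer: REJECT

Derivation:
start: ε-closure({0}) = {0,2}
'd' @ 1: {3,4}
'c' @ 2: {5,6}
'b' @ 3: {}  — state set empty
rest 'd' ignored (set empty)
end set {} — state 1 not in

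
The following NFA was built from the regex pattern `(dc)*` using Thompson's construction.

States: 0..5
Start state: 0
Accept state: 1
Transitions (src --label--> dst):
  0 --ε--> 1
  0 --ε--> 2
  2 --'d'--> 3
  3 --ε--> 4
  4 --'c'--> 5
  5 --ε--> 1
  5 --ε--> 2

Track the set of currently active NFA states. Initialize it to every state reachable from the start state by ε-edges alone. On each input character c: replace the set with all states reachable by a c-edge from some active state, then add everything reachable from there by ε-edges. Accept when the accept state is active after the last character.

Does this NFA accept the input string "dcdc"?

S₀ = ε-closure({0}) = {0,1,2}
'd' @ 1: {3,4}
'c' @ 2: {1,2,5}  [accepting]
'd' @ 3: {3,4}
'c' @ 4: {1,2,5}  [accepting]
final: {1,2,5}; accept 1 in set

Answer: ACCEPT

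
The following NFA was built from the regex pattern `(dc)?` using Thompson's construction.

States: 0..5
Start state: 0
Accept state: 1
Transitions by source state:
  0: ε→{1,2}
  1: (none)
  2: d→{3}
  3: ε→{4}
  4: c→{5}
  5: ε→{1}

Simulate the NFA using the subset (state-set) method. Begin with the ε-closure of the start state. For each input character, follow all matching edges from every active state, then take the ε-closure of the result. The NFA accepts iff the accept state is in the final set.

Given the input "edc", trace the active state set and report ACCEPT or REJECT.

Answer: REJECT

Steps:
S₀ = ε-closure({0}) = {0,1,2}
'e' @ 1: {}  — no active states
rest 'dc' ignored (set empty)
final: {}; accept 1 not in set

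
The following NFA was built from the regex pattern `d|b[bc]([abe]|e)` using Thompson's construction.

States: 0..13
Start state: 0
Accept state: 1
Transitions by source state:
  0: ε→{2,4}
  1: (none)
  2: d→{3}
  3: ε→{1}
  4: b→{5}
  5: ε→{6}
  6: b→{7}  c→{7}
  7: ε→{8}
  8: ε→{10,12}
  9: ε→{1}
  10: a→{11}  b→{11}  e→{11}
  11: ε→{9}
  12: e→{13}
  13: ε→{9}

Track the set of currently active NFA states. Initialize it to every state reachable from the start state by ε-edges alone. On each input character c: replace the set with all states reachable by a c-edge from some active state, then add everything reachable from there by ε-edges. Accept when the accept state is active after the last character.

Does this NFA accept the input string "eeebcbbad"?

initial (ε-close {0}): {0,2,4}
'e' @ 1: {}  — dead — no transitions
rest 'eebcbbad' ignored (set empty)
after full input: {}  (accept=1 not in)

Answer: REJECT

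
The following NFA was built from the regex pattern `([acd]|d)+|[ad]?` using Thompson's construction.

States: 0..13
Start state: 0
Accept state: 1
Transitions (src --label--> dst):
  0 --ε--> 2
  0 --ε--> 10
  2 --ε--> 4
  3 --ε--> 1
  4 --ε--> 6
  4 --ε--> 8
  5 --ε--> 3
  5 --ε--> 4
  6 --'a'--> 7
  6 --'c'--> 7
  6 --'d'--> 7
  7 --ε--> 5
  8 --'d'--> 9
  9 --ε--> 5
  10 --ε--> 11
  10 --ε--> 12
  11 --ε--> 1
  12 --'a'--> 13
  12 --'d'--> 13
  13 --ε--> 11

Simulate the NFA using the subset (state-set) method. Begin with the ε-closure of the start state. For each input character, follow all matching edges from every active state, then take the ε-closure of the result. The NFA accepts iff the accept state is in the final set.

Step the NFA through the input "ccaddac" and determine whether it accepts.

Answer: ACCEPT

Steps:
S₀ = ε-closure({0}) = {0,1,2,4,6,8,10,11,12}
'c' @ 1: {1,3,4,5,6,7,8}  ✓accept
'c' @ 2: {1,3,4,5,6,7,8}  ✓accept
'a' @ 3: {1,3,4,5,6,7,8}  ✓accept
'd' @ 4: {1,3,4,5,6,7,8,9}  ✓accept
'd' @ 5: {1,3,4,5,6,7,8,9}  ✓accept
'a' @ 6: {1,3,4,5,6,7,8}  ✓accept
'c' @ 7: {1,3,4,5,6,7,8}  ✓accept
after full input: {1,3,4,5,6,7,8}  (accept=1 in)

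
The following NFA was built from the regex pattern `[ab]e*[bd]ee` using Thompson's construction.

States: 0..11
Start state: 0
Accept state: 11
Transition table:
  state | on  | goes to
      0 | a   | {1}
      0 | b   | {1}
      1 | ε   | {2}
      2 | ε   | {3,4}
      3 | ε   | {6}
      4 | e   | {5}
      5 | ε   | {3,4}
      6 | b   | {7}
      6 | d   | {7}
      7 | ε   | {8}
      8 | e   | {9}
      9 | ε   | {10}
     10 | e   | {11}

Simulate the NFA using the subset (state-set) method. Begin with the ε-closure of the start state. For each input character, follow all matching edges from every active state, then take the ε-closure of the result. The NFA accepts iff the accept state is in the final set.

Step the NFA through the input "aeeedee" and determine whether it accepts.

Answer: ACCEPT

Steps:
initial (ε-close {0}): {0}
'a' @ 1: {1,2,3,4,6}
'e' @ 2: {3,4,5,6}
'e' @ 3: {3,4,5,6}
'e' @ 4: {3,4,5,6}
'd' @ 5: {7,8}
'e' @ 6: {9,10}
'e' @ 7: {11}  [accepting]
after full input: {11}  (accept=11 in)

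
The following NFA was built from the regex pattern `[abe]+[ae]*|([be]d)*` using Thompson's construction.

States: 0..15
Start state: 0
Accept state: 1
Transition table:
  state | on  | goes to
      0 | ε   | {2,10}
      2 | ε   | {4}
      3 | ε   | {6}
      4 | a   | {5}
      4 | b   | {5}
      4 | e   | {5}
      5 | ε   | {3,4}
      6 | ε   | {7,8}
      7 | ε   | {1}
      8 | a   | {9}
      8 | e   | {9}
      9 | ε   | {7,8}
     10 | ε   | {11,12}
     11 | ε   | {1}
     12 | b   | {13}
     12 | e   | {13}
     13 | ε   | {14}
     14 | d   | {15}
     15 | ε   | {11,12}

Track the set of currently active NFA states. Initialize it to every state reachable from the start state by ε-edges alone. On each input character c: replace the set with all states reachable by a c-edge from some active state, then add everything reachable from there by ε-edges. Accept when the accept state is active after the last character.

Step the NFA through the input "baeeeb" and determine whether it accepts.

Answer: ACCEPT

Derivation:
S₀ = ε-closure({0}) = {0,1,2,4,10,11,12}
'b' @ 1: {1,3,4,5,6,7,8,13,14}  [accepting]
'a' @ 2: {1,3,4,5,6,7,8,9}  [accepting]
'e' @ 3: {1,3,4,5,6,7,8,9}  [accepting]
'e' @ 4: {1,3,4,5,6,7,8,9}  [accepting]
'e' @ 5: {1,3,4,5,6,7,8,9}  [accepting]
'b' @ 6: {1,3,4,5,6,7,8}  [accepting]
after full input: {1,3,4,5,6,7,8}  (accept=1 in)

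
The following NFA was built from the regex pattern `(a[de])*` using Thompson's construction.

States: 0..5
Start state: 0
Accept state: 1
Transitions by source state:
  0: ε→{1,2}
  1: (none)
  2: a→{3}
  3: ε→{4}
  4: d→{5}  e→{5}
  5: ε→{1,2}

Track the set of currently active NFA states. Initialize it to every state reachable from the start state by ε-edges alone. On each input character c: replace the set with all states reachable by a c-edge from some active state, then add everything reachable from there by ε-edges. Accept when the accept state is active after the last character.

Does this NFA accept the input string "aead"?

Answer: ACCEPT

Steps:
start: ε-closure({0}) = {0,1,2}
'a' @ 1: {3,4}
'e' @ 2: {1,2,5}  [accepting]
'a' @ 3: {3,4}
'd' @ 4: {1,2,5}  [accepting]
end set {1,2,5} — state 1 in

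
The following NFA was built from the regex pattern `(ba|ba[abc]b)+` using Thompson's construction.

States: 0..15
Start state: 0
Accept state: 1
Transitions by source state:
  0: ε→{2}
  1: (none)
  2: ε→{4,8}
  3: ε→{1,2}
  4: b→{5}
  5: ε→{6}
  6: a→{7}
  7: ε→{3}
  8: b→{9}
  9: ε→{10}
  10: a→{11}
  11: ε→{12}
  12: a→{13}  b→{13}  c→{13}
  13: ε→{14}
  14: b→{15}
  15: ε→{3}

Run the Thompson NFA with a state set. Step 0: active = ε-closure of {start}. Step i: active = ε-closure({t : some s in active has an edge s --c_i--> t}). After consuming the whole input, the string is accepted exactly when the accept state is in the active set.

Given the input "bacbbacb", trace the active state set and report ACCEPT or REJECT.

initial (ε-close {0}): {0,2,4,8}
'b' @ 1: {5,6,9,10}
'a' @ 2: {1,2,3,4,7,8,11,12}  [accepting]
'c' @ 3: {13,14}
'b' @ 4: {1,2,3,4,8,15}  [accepting]
'b' @ 5: {5,6,9,10}
'a' @ 6: {1,2,3,4,7,8,11,12}  [accepting]
'c' @ 7: {13,14}
'b' @ 8: {1,2,3,4,8,15}  [accepting]
final: {1,2,3,4,8,15}; accept 1 in set

Answer: ACCEPT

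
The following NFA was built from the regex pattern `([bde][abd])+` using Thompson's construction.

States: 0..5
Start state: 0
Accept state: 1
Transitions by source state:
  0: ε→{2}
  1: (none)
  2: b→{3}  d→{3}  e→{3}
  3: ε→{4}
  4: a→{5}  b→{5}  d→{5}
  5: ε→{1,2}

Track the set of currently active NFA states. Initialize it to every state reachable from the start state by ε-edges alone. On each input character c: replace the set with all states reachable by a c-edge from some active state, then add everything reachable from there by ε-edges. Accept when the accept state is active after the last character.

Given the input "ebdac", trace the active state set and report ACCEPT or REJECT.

initial (ε-close {0}): {0,2}
'e' @ 1: {3,4}
'b' @ 2: {1,2,5}  ✓accept
'd' @ 3: {3,4}
'a' @ 4: {1,2,5}  ✓accept
'c' @ 5: {}  — no active states
end set {} — state 1 not in

Answer: REJECT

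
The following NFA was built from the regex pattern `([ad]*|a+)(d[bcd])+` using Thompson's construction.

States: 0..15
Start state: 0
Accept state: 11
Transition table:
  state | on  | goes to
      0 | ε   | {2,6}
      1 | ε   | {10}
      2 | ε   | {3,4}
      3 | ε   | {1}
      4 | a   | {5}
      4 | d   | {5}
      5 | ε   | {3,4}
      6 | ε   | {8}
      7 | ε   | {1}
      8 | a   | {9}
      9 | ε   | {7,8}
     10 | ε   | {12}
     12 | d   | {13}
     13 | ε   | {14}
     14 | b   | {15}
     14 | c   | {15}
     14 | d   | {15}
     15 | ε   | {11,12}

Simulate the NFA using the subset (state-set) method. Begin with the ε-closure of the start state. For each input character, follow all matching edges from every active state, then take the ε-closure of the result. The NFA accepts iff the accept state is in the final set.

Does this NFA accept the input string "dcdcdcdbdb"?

start: ε-closure({0}) = {0,1,2,3,4,6,8,10,12}
'd' @ 1: {1,3,4,5,10,12,13,14}
'c' @ 2: {11,12,15}  ✓accept
'd' @ 3: {13,14}
'c' @ 4: {11,12,15}  ✓accept
'd' @ 5: {13,14}
'c' @ 6: {11,12,15}  ✓accept
'd' @ 7: {13,14}
'b' @ 8: {11,12,15}  ✓accept
'd' @ 9: {13,14}
'b' @ 10: {11,12,15}  ✓accept
final: {11,12,15}; accept 11 in set

Answer: ACCEPT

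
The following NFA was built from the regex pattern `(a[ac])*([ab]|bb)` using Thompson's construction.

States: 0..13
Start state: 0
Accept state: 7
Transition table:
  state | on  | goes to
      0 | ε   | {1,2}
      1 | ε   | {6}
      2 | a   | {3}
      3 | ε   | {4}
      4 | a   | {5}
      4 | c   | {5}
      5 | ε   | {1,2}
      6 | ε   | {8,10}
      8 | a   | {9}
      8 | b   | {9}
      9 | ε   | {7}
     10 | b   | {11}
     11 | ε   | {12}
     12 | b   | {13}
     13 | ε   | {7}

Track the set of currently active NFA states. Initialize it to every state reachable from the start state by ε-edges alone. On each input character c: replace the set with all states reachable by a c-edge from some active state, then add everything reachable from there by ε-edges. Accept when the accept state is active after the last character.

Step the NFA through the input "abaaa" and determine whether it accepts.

Answer: REJECT

Derivation:
initial (ε-close {0}): {0,1,2,6,8,10}
'a' @ 1: {3,4,7,9}  ✓accept
'b' @ 2: {}  — dead — no transitions
rest 'aaa' ignored (set empty)
end set {} — state 7 not in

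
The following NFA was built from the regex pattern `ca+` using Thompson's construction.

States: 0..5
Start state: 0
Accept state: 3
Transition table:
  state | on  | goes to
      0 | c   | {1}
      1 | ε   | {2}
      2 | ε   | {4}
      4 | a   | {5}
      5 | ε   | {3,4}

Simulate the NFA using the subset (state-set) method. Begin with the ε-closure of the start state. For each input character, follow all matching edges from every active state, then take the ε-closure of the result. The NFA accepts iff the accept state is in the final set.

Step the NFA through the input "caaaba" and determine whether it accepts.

initial (ε-close {0}): {0}
'c' @ 1: {1,2,4}
'a' @ 2: {3,4,5}  (accept∈set)
'a' @ 3: {3,4,5}  (accept∈set)
'a' @ 4: {3,4,5}  (accept∈set)
'b' @ 5: {}  — state set empty
rest 'a' ignored (set empty)
end set {} — state 3 not in

Answer: REJECT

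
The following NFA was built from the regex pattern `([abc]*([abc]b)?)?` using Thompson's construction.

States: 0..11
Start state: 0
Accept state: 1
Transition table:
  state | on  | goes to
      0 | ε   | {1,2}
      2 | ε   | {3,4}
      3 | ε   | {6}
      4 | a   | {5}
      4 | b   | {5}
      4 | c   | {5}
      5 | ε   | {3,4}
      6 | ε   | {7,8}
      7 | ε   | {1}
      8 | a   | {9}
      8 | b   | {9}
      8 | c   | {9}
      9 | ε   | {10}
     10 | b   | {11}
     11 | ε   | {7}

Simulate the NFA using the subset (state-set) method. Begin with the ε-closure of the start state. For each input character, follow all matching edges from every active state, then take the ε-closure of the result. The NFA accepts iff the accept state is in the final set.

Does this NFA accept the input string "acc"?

start: ε-closure({0}) = {0,1,2,3,4,6,7,8}
'a' @ 1: {1,3,4,5,6,7,8,9,10}  (accept∈set)
'c' @ 2: {1,3,4,5,6,7,8,9,10}  (accept∈set)
'c' @ 3: {1,3,4,5,6,7,8,9,10}  (accept∈set)
after full input: {1,3,4,5,6,7,8,9,10}  (accept=1 in)

Answer: ACCEPT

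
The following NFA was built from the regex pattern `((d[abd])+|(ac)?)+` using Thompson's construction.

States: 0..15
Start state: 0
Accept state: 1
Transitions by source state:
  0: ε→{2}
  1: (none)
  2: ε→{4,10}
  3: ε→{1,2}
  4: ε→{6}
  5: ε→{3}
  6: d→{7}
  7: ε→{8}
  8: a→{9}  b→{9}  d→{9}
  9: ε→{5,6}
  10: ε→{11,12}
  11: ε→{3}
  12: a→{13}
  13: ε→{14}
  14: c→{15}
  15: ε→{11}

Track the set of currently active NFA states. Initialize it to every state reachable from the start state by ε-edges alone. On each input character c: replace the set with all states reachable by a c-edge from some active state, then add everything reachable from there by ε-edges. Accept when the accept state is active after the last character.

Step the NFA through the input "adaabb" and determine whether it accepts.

S₀ = ε-closure({0}) = {0,1,2,3,4,6,10,11,12}
'a' @ 1: {13,14}
'd' @ 2: {}  — state set empty
rest 'aabb' ignored (set empty)
end set {} — state 1 not in

Answer: REJECT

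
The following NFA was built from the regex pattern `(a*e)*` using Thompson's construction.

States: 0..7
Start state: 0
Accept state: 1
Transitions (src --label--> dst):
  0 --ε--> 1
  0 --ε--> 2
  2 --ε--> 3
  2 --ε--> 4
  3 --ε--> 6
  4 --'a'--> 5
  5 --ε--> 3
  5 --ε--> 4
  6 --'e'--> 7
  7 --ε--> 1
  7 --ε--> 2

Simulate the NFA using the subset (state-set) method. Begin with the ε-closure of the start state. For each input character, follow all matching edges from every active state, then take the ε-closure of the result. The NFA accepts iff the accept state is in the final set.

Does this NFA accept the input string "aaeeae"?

S₀ = ε-closure({0}) = {0,1,2,3,4,6}
'a' @ 1: {3,4,5,6}
'a' @ 2: {3,4,5,6}
'e' @ 3: {1,2,3,4,6,7}  ✓accept
'e' @ 4: {1,2,3,4,6,7}  ✓accept
'a' @ 5: {3,4,5,6}
'e' @ 6: {1,2,3,4,6,7}  ✓accept
end set {1,2,3,4,6,7} — state 1 in

Answer: ACCEPT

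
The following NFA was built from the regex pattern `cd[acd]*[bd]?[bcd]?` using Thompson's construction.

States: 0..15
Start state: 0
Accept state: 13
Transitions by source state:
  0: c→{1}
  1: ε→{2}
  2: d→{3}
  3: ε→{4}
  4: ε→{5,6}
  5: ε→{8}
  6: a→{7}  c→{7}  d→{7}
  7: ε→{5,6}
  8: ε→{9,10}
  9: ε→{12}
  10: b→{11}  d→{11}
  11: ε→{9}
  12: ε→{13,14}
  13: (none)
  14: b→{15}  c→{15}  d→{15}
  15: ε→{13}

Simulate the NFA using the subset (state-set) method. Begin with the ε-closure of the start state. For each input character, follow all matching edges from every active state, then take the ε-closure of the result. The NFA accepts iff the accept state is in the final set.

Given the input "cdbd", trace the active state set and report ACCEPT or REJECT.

Answer: ACCEPT

Steps:
S₀ = ε-closure({0}) = {0}
'c' @ 1: {1,2}
'd' @ 2: {3,4,5,6,8,9,10,12,13,14}  ✓accept
'b' @ 3: {9,11,12,13,14,15}  ✓accept
'd' @ 4: {13,15}  ✓accept
after full input: {13,15}  (accept=13 in)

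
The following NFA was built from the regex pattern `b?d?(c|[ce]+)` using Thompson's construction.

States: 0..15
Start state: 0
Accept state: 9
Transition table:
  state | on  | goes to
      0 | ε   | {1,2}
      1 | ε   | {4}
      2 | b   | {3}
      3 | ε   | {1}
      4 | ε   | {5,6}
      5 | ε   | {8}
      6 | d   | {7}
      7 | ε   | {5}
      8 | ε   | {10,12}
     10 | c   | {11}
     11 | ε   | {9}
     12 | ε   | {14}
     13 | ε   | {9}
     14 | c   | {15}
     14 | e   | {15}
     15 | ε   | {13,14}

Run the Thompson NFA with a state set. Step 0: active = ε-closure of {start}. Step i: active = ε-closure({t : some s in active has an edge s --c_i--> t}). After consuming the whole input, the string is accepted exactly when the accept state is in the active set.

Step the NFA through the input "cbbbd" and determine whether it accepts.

S₀ = ε-closure({0}) = {0,1,2,4,5,6,8,10,12,14}
'c' @ 1: {9,11,13,14,15}  ✓accept
'b' @ 2: {}  — state set empty
rest 'bbd' ignored (set empty)
after full input: {}  (accept=9 not in)

Answer: REJECT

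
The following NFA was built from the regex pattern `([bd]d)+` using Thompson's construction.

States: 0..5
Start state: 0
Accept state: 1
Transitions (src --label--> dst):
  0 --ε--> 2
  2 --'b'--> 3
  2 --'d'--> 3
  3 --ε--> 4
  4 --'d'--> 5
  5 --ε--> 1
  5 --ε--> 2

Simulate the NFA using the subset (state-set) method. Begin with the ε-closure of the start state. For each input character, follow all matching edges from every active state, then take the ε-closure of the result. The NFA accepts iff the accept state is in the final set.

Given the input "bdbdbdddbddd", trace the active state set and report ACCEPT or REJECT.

initial (ε-close {0}): {0,2}
'b' @ 1: {3,4}
'd' @ 2: {1,2,5}  [accepting]
'b' @ 3: {3,4}
'd' @ 4: {1,2,5}  [accepting]
'b' @ 5: {3,4}
'd' @ 6: {1,2,5}  [accepting]
'd' @ 7: {3,4}
'd' @ 8: {1,2,5}  [accepting]
'b' @ 9: {3,4}
'd' @ 10: {1,2,5}  [accepting]
'd' @ 11: {3,4}
'd' @ 12: {1,2,5}  [accepting]
end set {1,2,5} — state 1 in

Answer: ACCEPT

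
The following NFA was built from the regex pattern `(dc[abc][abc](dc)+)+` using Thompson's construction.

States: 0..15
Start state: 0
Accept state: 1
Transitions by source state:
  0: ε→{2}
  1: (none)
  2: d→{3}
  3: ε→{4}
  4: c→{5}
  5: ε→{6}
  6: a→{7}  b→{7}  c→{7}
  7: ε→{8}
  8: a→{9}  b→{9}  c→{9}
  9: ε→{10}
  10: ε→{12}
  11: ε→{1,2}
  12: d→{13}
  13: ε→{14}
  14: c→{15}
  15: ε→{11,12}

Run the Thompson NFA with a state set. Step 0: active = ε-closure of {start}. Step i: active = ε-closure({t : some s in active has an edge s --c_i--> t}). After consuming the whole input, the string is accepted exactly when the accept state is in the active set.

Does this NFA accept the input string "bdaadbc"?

S₀ = ε-closure({0}) = {0,2}
'b' @ 1: {}  — dead — no transitions
rest 'daadbc' ignored (set empty)
final: {}; accept 1 not in set

Answer: REJECT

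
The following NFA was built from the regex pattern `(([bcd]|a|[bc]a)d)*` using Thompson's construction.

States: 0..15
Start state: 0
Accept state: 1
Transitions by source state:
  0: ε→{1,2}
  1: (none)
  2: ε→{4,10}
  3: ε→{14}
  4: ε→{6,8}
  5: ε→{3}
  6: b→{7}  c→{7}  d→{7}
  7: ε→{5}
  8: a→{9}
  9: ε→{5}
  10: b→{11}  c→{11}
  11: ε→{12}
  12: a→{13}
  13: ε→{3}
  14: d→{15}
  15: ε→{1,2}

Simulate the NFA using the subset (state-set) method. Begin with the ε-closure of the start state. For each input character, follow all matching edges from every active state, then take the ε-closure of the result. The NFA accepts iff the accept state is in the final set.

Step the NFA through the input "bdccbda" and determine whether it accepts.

S₀ = ε-closure({0}) = {0,1,2,4,6,8,10}
'b' @ 1: {3,5,7,11,12,14}
'd' @ 2: {1,2,4,6,8,10,15}  [accepting]
'c' @ 3: {3,5,7,11,12,14}
'c' @ 4: {}  — no active states
rest 'bda' ignored (set empty)
final: {}; accept 1 not in set

Answer: REJECT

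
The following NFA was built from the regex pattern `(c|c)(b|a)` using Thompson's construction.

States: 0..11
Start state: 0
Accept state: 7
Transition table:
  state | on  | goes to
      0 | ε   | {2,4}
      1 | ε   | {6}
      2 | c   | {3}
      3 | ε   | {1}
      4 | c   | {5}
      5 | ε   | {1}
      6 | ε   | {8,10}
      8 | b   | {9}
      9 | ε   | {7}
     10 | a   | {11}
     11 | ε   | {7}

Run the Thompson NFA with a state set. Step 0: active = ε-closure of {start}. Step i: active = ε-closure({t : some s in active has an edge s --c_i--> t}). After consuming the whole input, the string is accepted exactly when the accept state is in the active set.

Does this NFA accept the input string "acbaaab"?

initial (ε-close {0}): {0,2,4}
'a' @ 1: {}  — state set empty
rest 'cbaaab' ignored (set empty)
end set {} — state 7 not in

Answer: REJECT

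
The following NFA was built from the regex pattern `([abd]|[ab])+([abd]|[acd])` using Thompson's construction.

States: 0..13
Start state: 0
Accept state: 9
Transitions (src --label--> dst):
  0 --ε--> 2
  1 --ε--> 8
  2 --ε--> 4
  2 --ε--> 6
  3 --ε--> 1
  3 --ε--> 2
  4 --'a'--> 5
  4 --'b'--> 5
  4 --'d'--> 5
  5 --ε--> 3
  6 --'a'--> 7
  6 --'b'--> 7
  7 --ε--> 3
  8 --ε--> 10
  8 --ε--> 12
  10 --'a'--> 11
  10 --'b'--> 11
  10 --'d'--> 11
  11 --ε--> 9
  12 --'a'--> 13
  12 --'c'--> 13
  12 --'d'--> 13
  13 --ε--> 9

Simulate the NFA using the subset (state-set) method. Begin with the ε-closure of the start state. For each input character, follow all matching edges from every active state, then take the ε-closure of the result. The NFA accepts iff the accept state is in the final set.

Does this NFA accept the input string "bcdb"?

initial (ε-close {0}): {0,2,4,6}
'b' @ 1: {1,2,3,4,5,6,7,8,10,12}
'c' @ 2: {9,13}  [accepting]
'd' @ 3: {}  — no active states
rest 'b' ignored (set empty)
end set {} — state 9 not in

Answer: REJECT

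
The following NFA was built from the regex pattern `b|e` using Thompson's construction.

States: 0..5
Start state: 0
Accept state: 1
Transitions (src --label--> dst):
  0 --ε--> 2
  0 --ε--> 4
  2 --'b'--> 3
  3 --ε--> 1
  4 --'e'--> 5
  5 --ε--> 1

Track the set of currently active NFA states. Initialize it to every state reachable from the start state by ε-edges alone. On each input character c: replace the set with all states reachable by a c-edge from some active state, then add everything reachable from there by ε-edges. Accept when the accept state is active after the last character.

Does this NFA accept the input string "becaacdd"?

S₀ = ε-closure({0}) = {0,2,4}
'b' @ 1: {1,3}  [accepting]
'e' @ 2: {}  — no active states
rest 'caacdd' ignored (set empty)
after full input: {}  (accept=1 not in)

Answer: REJECT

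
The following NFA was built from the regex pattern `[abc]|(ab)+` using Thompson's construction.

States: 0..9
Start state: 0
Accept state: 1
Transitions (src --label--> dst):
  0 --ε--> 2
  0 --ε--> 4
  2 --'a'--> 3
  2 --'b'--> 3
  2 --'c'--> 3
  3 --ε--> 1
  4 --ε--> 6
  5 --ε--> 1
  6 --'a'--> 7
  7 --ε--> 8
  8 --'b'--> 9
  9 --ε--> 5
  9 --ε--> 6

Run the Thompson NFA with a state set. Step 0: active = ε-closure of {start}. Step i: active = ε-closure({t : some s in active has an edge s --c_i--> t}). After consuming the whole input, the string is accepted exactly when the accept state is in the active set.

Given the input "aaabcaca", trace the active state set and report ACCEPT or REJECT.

initial (ε-close {0}): {0,2,4,6}
'a' @ 1: {1,3,7,8}  ✓accept
'a' @ 2: {}  — state set empty
rest 'abcaca' ignored (set empty)
final: {}; accept 1 not in set

Answer: REJECT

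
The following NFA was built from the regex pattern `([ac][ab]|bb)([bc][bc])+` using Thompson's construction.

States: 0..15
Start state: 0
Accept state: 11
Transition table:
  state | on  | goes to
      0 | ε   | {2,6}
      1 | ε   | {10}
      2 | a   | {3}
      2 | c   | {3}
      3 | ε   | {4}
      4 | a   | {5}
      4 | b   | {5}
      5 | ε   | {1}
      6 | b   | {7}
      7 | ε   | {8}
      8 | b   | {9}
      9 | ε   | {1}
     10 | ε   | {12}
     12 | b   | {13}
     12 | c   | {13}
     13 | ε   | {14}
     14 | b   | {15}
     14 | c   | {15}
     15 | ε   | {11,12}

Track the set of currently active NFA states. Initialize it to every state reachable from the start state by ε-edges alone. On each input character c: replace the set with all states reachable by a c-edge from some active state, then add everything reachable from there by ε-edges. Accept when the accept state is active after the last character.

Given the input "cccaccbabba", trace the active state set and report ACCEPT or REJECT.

S₀ = ε-closure({0}) = {0,2,6}
'c' @ 1: {3,4}
'c' @ 2: {}  — no active states
rest 'caccbabba' ignored (set empty)
end set {} — state 11 not in

Answer: REJECT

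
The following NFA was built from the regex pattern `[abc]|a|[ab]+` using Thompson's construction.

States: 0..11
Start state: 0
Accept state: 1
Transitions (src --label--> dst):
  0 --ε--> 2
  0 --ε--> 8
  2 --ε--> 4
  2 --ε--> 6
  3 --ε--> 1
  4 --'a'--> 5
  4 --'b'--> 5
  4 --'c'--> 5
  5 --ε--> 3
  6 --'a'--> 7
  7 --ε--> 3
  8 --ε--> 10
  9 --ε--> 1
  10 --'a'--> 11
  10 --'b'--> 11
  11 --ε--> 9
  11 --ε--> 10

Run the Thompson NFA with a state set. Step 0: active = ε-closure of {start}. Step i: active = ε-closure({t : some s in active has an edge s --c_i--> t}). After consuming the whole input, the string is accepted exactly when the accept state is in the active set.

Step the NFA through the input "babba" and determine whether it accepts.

S₀ = ε-closure({0}) = {0,2,4,6,8,10}
'b' @ 1: {1,3,5,9,10,11}  (accept∈set)
'a' @ 2: {1,9,10,11}  (accept∈set)
'b' @ 3: {1,9,10,11}  (accept∈set)
'b' @ 4: {1,9,10,11}  (accept∈set)
'a' @ 5: {1,9,10,11}  (accept∈set)
final: {1,9,10,11}; accept 1 in set

Answer: ACCEPT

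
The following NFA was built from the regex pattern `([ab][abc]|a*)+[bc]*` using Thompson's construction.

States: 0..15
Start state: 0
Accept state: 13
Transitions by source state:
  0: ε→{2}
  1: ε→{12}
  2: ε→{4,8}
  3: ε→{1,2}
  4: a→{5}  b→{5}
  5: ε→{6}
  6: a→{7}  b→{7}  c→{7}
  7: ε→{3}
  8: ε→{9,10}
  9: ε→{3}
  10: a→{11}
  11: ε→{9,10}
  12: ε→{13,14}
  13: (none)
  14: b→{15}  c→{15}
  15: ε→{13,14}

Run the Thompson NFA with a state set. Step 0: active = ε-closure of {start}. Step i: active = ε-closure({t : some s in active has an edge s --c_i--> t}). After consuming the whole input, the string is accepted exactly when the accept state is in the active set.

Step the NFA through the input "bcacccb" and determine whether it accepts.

Answer: ACCEPT

Steps:
initial (ε-close {0}): {0,1,2,3,4,8,9,10,12,13,14}
'b' @ 1: {5,6,13,14,15}  ✓accept
'c' @ 2: {1,2,3,4,7,8,9,10,12,13,14,15}  ✓accept
'a' @ 3: {1,2,3,4,5,6,8,9,10,11,12,13,14}  ✓accept
'c' @ 4: {1,2,3,4,7,8,9,10,12,13,14,15}  ✓accept
'c' @ 5: {13,14,15}  ✓accept
'c' @ 6: {13,14,15}  ✓accept
'b' @ 7: {13,14,15}  ✓accept
final: {13,14,15}; accept 13 in set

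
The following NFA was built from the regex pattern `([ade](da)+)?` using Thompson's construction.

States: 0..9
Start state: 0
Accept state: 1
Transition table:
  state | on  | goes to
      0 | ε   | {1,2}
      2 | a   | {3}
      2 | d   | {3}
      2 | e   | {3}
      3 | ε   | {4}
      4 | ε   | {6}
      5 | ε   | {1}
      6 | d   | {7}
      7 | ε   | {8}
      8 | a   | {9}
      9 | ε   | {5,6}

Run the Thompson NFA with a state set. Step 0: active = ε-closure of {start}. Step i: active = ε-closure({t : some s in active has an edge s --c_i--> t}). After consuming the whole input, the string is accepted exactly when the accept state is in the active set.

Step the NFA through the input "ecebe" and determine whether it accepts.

initial (ε-close {0}): {0,1,2}
'e' @ 1: {3,4,6}
'c' @ 2: {}  — dead — no transitions
rest 'ebe' ignored (set empty)
final: {}; accept 1 not in set

Answer: REJECT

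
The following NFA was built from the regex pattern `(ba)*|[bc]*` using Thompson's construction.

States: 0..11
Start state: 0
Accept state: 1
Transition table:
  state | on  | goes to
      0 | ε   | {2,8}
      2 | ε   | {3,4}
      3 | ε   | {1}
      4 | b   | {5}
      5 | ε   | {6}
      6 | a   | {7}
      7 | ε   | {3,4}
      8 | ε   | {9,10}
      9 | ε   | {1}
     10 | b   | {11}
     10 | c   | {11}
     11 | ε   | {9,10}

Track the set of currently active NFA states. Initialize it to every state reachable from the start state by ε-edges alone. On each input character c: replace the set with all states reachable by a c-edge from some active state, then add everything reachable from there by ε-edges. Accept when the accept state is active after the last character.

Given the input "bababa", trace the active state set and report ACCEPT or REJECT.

Answer: ACCEPT

Trace:
start: ε-closure({0}) = {0,1,2,3,4,8,9,10}
'b' @ 1: {1,5,6,9,10,11}  (accept∈set)
'a' @ 2: {1,3,4,7}  (accept∈set)
'b' @ 3: {5,6}
'a' @ 4: {1,3,4,7}  (accept∈set)
'b' @ 5: {5,6}
'a' @ 6: {1,3,4,7}  (accept∈set)
after full input: {1,3,4,7}  (accept=1 in)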